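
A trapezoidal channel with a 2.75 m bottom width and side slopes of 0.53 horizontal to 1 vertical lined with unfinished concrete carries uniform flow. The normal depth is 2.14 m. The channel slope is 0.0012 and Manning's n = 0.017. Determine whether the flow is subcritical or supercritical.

subcritical

With bottom width b = 2.75 m and side slope z = 0.53: A = (b + zy)y = (2.75 + 0.53×2.14)×2.14 = 8.312 m²; P = b + 2y√(1+z²) = 2.75 + 2×2.14×1.132 = 7.594 m.
Hydraulic radius R = A/P = 8.312/7.594 = 1.095 m.
V = (1/n) R^(2/3) √S = (1/0.017) × 1.095^(2/3) × √0.0012 = 2.164 m/s. Hydraulic depth D_h = A/T = 8.312/5.018 = 1.656 m.
Froude number Fr = V/√(g·D_h) = 2.164/√(9.81×1.656) = 0.537, which is less than 1, so the flow is subcritical.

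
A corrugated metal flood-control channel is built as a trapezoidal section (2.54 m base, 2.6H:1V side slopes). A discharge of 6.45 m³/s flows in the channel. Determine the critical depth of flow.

y_c = 0.685 m

At critical depth, Q² T / (g A³) = 1, i.e. A³/T = Q²/g = 6.45²/9.81 = 4.241.
Try y = 0.795 m: A³/T = 7.362 — too large.
Try y = 0.685 m: A³/T = 4.25 — matches.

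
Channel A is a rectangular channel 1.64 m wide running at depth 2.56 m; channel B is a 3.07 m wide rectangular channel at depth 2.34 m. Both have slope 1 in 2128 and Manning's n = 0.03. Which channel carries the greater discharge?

Channel A: Flow area A = b·y = 1.64 × 2.56 = 4.198 m². Wetted perimeter P = b + 2y = 1.64 + 2×2.56 = 6.76 m. Hydraulic radius R = A/P = 4.198/6.76 = 0.6211 m. Q_A = (1/0.03)·4.198·0.6211^(2/3)·√0.0004699 = 2.208 m³/s.
Channel B: Flow area A = b·y = 3.07 × 2.34 = 7.184 m². Wetted perimeter P = b + 2y = 3.07 + 2×2.34 = 7.75 m. Hydraulic radius R = A/P = 7.184/7.75 = 0.9269 m. Q_B = (1/0.03)·7.184·0.9269^(2/3)·√0.0004699 = 4.935 m³/s.
Q_A = 2.208 m³/s vs Q_B = 4.935 m³/s, so channel B carries more.

channel B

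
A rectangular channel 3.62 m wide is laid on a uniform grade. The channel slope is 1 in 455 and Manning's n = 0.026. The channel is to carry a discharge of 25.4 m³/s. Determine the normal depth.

Manning's equation rearranged: A R^(2/3) = nQ / (1·√S) = 0.026 × 25.4 / (√0.002198) = 14.09.
At y = 2.37 m: A R^(2/3) = 8.729 — short.
At y = 3.47 m: A R^(2/3) = 14.1 — ≈ 14.09.

y_n = 3.47 m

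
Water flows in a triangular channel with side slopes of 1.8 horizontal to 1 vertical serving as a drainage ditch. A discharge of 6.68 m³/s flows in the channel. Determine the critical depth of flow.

At critical depth, Q² T / (g A³) = 1, i.e. A³/T = Q²/g = 6.68²/9.81 = 4.549.
Try y = 1.44 m: A³/T = 10.03 — high.
Try y = 1 m: A³/T = 1.62 — low.
Try y = 1.23 m: A³/T = 4.561 — matches.

y_c = 1.23 m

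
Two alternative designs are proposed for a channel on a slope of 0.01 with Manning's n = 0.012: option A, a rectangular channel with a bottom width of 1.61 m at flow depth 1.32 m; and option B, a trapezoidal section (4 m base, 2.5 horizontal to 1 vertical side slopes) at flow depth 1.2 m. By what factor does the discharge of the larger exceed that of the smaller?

Channel A: Flow area A = b·y = 1.61 × 1.32 = 2.125 m². Wetted perimeter P = b + 2y = 1.61 + 2×1.32 = 4.25 m. Hydraulic radius R = A/P = 2.125/4.25 = 0.5 m. Q_A = (1/0.012)·2.125·0.5^(2/3)·√0.01 = 11.16 m³/s.
Channel B: With bottom width b = 4 m and side slope z = 2.5: A = (b + zy)y = (4 + 2.5×1.2)×1.2 = 8.4 m²; P = b + 2y√(1+z²) = 4 + 2×1.2×2.693 = 10.46 m. Hydraulic radius R = A/P = 8.4/10.46 = 0.8029 m. Q_B = (1/0.012)·8.4·0.8029^(2/3)·√0.01 = 60.47 m³/s.
The larger discharge is 60.47 m³/s and the smaller is 11.16 m³/s; the ratio is 5.42.

5.42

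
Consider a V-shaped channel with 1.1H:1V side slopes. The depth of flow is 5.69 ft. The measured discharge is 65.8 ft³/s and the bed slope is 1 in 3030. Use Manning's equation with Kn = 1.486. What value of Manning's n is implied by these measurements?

n = 0.024

For a triangular section with side slope z = 1.1: A = zy² = 1.1×5.69² = 35.61 ft²; P = 2y√(1+z²) = 2×5.69×1.487 = 16.92 ft.
Hydraulic radius R = A/P = 35.61/16.92 = 2.105 ft.
Rearranging Manning's equation: n = (1.486/Q) A R^(2/3) S^(1/2) = (1.486/65.8) × 35.61 × 2.105^(2/3) × √0.00033 = 0.024.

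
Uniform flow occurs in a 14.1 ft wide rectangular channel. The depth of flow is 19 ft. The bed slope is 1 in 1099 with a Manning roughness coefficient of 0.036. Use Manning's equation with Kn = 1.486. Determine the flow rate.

Flow area A = b·y = 14.1 × 19 = 267.9 ft². Wetted perimeter P = b + 2y = 14.1 + 2×19 = 52.1 ft.
Hydraulic radius R = A/P = 267.9/52.1 = 5.142 ft.
Manning's equation: Q = (1.486/n) A R^(2/3) S^(1/2) = (1.486/0.036) × 267.9 × 5.142^(2/3) × 0.0009099^(1/2) = 994 ft³/s.

Q = 994 ft³/s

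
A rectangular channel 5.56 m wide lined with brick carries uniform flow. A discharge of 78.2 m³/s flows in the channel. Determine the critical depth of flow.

y_c = 2.72 m

For a rectangular channel, critical depth y_c = (q²/g)^(1/3) where q = Q/b = 78.2/5.56 = 14.06 m²/s.
So y_c = (14.06²/9.81)^(1/3) = 2.72 m.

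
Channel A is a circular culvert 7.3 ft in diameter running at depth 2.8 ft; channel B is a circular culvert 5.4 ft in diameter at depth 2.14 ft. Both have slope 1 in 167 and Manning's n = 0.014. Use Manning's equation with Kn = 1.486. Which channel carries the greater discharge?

channel A

Channel A: For a circular section of diameter D = 7.3 ft at depth y = 2.8 ft, the central angle is θ = 2 arccos(1 − 2y/D) = 2.672 rad. Then A = (D²/8)(θ − sin θ) = 14.78 ft² and P = Dθ/2 = 9.751 ft. Hydraulic radius R = A/P = 14.78/9.751 = 1.516 ft. Q_A = (1.486/0.014)·14.78·1.516^(2/3)·√0.005988 = 160.2 ft³/s.
Channel B: For a circular section of diameter D = 5.4 ft at depth y = 2.14 ft, the central angle is θ = 2 arccos(1 − 2y/D) = 2.724 rad. Then A = (D²/8)(θ − sin θ) = 8.449 ft² and P = Dθ/2 = 7.354 ft. Hydraulic radius R = A/P = 8.449/7.354 = 1.149 ft. Q_B = (1.486/0.014)·8.449·1.149^(2/3)·√0.005988 = 76.12 ft³/s.
Q_A = 160.2 ft³/s vs Q_B = 76.12 ft³/s, so channel A carries more.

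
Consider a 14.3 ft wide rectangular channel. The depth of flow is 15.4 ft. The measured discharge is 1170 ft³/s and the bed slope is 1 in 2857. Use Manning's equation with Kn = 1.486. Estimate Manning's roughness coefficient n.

Flow area A = b·y = 14.3 × 15.4 = 220.2 ft². Wetted perimeter P = b + 2y = 14.3 + 2×15.4 = 45.1 ft.
Hydraulic radius R = A/P = 220.2/45.1 = 4.883 ft.
Rearranging Manning's equation: n = (1.486/Q) A R^(2/3) S^(1/2) = (1.486/1170) × 220.2 × 4.883^(2/3) × √0.00035 = 0.0151.

n = 0.0151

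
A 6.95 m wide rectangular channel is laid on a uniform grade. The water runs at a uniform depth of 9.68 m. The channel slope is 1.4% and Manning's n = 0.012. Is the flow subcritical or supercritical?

supercritical

Flow area A = b·y = 6.95 × 9.68 = 67.28 m². Wetted perimeter P = b + 2y = 6.95 + 2×9.68 = 26.31 m.
Hydraulic radius R = A/P = 67.28/26.31 = 2.557 m.
V = (1/n) R^(2/3) √S = (1/0.012) × 2.557^(2/3) × √0.014 = 18.44 m/s. Hydraulic depth D_h = A/T = 67.28/6.95 = 9.68 m.
Froude number Fr = V/√(g·D_h) = 18.44/√(9.81×9.68) = 1.89, which is greater than 1, so the flow is supercritical.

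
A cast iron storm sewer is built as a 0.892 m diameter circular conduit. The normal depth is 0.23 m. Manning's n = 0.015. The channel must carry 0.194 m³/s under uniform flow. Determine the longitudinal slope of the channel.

S = 0.00756

For a circular section of diameter D = 0.892 m at depth y = 0.23 m, the central angle is θ = 2 arccos(1 − 2y/D) = 2.13 rad. Then A = (D²/8)(θ − sin θ) = 0.1276 m² and P = Dθ/2 = 0.9502 m.
Hydraulic radius R = A/P = 0.1276/0.9502 = 0.1343 m.
From Manning's equation, S = [nQ / (1 A R^(2/3))]² = [0.015 × 0.194 / (1 × 0.1276 × 0.1343^(2/3))]² = 0.00756.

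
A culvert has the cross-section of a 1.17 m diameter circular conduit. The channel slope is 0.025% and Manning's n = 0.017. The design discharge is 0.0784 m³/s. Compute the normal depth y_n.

y_n = 0.334 m

Manning's equation rearranged: A R^(2/3) = nQ / (1·√S) = 0.017 × 0.0784 / (√0.00025) = 0.08429.
Try y = 0.423 m: A R^(2/3) = 0.1324 — too large.
Try y = 0.334 m: A R^(2/3) = 0.08424 — close enough.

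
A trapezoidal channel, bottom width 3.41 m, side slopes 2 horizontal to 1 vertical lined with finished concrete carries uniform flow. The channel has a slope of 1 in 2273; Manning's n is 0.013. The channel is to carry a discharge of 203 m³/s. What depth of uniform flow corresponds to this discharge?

y_n = 4.98 m

Manning's equation rearranged: A R^(2/3) = nQ / (1·√S) = 0.013 × 203 / (√0.0004399) = 125.8.
Trying y = 4.17 m: A R^(2/3) = 83.41 — low.
Trying y = 5.44 m: A R^(2/3) = 154.5 — high.
Trying y = 4.98 m: A R^(2/3) = 125.7 — ≈ 125.8.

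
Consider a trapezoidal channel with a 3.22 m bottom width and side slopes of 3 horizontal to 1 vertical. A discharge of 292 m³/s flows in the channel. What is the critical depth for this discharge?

y_c = 4.04 m

At critical depth, Q² T / (g A³) = 1, i.e. A³/T = Q²/g = 292²/9.81 = 8692.
Try y = 3.09 m: A³/T = 2642 — low.
Try y = 4.91 m: A³/T = 20950 — high.
Try y = 4.04 m: A³/T = 8668 — ≈ 8692.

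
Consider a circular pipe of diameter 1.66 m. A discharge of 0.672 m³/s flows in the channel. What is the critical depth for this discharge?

At critical depth, Q² T / (g A³) = 1, i.e. A³/T = Q²/g = 0.672²/9.81 = 0.04603.
At y = 0.329 m: A³/T = 0.02126 — low.
At y = 0.401 m: A³/T = 0.04609 — ≈ 0.04603.

y_c = 0.401 m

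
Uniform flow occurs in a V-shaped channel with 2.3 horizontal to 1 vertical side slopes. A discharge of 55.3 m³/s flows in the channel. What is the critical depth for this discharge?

At critical depth, Q² T / (g A³) = 1, i.e. A³/T = Q²/g = 55.3²/9.81 = 311.7.
Trying y = 2.18 m: A³/T = 130.2 — low.
Trying y = 2.91 m: A³/T = 551.9 — high.
Trying y = 2.6 m: A³/T = 314.3 — matches.

y_c = 2.6 m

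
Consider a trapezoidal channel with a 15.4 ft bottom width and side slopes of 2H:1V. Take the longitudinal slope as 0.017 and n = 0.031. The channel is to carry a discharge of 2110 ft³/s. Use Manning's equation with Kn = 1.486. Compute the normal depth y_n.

y_n = 5.46 ft

Manning's equation rearranged: A R^(2/3) = nQ / (1.486·√S) = 0.031 × 2110 / (1.486 × √0.017) = 337.6.
At y = 3.8 ft: A R^(2/3) = 169.4 — too small.
At y = 6.93 ft: A R^(2/3) = 542.1 — too large.
At y = 5.46 ft: A R^(2/3) = 338.1 — ≈ 337.6.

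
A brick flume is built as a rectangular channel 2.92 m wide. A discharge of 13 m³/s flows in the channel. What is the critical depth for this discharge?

For a rectangular channel, critical depth y_c = (q²/g)^(1/3) where q = Q/b = 13/2.92 = 4.452 m²/s.
So y_c = (4.452²/9.81)^(1/3) = 1.26 m.

y_c = 1.26 m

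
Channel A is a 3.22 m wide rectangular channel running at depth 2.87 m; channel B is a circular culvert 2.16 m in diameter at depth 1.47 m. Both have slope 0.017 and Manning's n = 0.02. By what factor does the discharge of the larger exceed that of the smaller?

Channel A: Flow area A = b·y = 3.22 × 2.87 = 9.241 m². Wetted perimeter P = b + 2y = 3.22 + 2×2.87 = 8.96 m. Hydraulic radius R = A/P = 9.241/8.96 = 1.031 m. Q_A = (1/0.02)·9.241·1.031^(2/3)·√0.017 = 61.5 m³/s.
Channel B: For a circular section of diameter D = 2.16 m at depth y = 1.47 m, the central angle is θ = 2 arccos(1 − 2y/D) = 3.881 rad. Then A = (D²/8)(θ − sin θ) = 2.656 m² and P = Dθ/2 = 4.191 m. Hydraulic radius R = A/P = 2.656/4.191 = 0.6337 m. Q_B = (1/0.02)·2.656·0.6337^(2/3)·√0.017 = 12.77 m³/s.
The larger discharge is 61.5 m³/s and the smaller is 12.77 m³/s; the ratio is 4.81.

4.81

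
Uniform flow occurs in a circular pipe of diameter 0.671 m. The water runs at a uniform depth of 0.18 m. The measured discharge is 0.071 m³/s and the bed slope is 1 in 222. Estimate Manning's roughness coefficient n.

For a circular section of diameter D = 0.671 m at depth y = 0.18 m, the central angle is θ = 2 arccos(1 − 2y/D) = 2.178 rad. Then A = (D²/8)(θ − sin θ) = 0.07634 m² and P = Dθ/2 = 0.7306 m.
Hydraulic radius R = A/P = 0.07634/0.7306 = 0.1045 m.
Rearranging Manning's equation: n = (1/Q) A R^(2/3) S^(1/2) = (1/0.071) × 0.07634 × 0.1045^(2/3) × √0.004505 = 0.016.

n = 0.016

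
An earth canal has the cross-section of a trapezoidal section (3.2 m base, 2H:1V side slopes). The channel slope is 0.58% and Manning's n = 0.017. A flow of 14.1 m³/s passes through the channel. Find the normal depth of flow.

y_n = 0.88 m

Manning's equation rearranged: A R^(2/3) = nQ / (1·√S) = 0.017 × 14.1 / (√0.0058) = 3.147.
Try y = 0.648 m: A R^(2/3) = 1.781 — low.
Try y = 0.956 m: A R^(2/3) = 3.681 — high.
Try y = 0.88 m: A R^(2/3) = 3.145 — matches.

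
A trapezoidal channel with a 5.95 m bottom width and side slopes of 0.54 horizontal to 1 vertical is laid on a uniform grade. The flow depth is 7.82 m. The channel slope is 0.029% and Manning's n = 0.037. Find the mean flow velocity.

V = 1.03 m/s

With bottom width b = 5.95 m and side slope z = 0.54: A = (b + zy)y = (5.95 + 0.54×7.82)×7.82 = 79.55 m²; P = b + 2y√(1+z²) = 5.95 + 2×7.82×1.136 = 23.72 m.
Hydraulic radius R = A/P = 79.55/23.72 = 3.353 m.
From Manning's equation, V = (1/n) R^(2/3) S^(1/2) = (1/0.037) × 3.353^(2/3) × 0.00029^(1/2) = 1.03 m/s.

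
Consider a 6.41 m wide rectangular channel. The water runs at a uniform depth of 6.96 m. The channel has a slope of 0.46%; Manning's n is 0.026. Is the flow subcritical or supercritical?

Flow area A = b·y = 6.41 × 6.96 = 44.61 m². Wetted perimeter P = b + 2y = 6.41 + 2×6.96 = 20.33 m.
Hydraulic radius R = A/P = 44.61/20.33 = 2.194 m.
V = (1/n) R^(2/3) √S = (1/0.026) × 2.194^(2/3) × √0.0046 = 4.405 m/s. Hydraulic depth D_h = A/T = 44.61/6.41 = 6.96 m.
Froude number Fr = V/√(g·D_h) = 4.405/√(9.81×6.96) = 0.533, which is less than 1, so the flow is subcritical.

subcritical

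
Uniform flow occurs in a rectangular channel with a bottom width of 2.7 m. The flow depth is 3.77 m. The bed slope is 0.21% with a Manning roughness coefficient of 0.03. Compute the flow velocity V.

Flow area A = b·y = 2.7 × 3.77 = 10.18 m². Wetted perimeter P = b + 2y = 2.7 + 2×3.77 = 10.24 m.
Hydraulic radius R = A/P = 10.18/10.24 = 0.994 m.
From Manning's equation, V = (1/n) R^(2/3) S^(1/2) = (1/0.03) × 0.994^(2/3) × 0.0021^(1/2) = 1.52 m/s.

V = 1.52 m/s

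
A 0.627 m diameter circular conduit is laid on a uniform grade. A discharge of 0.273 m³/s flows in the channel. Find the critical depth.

y_c = 0.335 m

At critical depth, Q² T / (g A³) = 1, i.e. A³/T = Q²/g = 0.273²/9.81 = 0.007597.
Try y = 0.388 m: A³/T = 0.01326 — too large.
Try y = 0.263 m: A³/T = 0.002997 — too small.
Try y = 0.335 m: A³/T = 0.00756 — matches.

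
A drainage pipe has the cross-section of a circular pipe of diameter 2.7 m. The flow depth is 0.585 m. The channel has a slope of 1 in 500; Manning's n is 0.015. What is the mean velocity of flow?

For a circular section of diameter D = 2.7 m at depth y = 0.585 m, the central angle is θ = 2 arccos(1 − 2y/D) = 1.937 rad. Then A = (D²/8)(θ − sin θ) = 0.9139 m² and P = Dθ/2 = 2.615 m.
Hydraulic radius R = A/P = 0.9139/2.615 = 0.3495 m.
From Manning's equation, V = (1/n) R^(2/3) S^(1/2) = (1/0.015) × 0.3495^(2/3) × 0.002^(1/2) = 1.48 m/s.

V = 1.48 m/s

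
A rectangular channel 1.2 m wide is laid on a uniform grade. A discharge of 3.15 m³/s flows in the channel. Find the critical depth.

y_c = 0.889 m

For a rectangular channel, critical depth y_c = (q²/g)^(1/3) where q = Q/b = 3.15/1.2 = 2.625 m²/s.
So y_c = (2.625²/9.81)^(1/3) = 0.889 m.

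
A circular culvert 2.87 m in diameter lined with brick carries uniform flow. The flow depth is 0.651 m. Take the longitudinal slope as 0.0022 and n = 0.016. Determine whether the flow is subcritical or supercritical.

subcritical

For a circular section of diameter D = 2.87 m at depth y = 0.651 m, the central angle is θ = 2 arccos(1 − 2y/D) = 1.986 rad. Then A = (D²/8)(θ − sin θ) = 1.102 m² and P = Dθ/2 = 2.849 m.
Hydraulic radius R = A/P = 1.102/2.849 = 0.3868 m.
V = (1/n) R^(2/3) √S = (1/0.016) × 0.3868^(2/3) × √0.0022 = 1.556 m/s. Hydraulic depth D_h = A/T = 1.102/2.404 = 0.4585 m.
Froude number Fr = V/√(g·D_h) = 1.556/√(9.81×0.4585) = 0.734, which is less than 1, so the flow is subcritical.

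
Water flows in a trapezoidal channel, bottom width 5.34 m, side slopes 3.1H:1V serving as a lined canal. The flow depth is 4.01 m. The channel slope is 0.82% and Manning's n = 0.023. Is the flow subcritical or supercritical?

supercritical

With bottom width b = 5.34 m and side slope z = 3.1: A = (b + zy)y = (5.34 + 3.1×4.01)×4.01 = 71.26 m²; P = b + 2y√(1+z²) = 5.34 + 2×4.01×3.257 = 31.46 m.
Hydraulic radius R = A/P = 71.26/31.46 = 2.265 m.
V = (1/n) R^(2/3) √S = (1/0.023) × 2.265^(2/3) × √0.0082 = 6.79 m/s. Hydraulic depth D_h = A/T = 71.26/30.2 = 2.36 m.
Froude number Fr = V/√(g·D_h) = 6.79/√(9.81×2.36) = 1.41, which is greater than 1, so the flow is supercritical.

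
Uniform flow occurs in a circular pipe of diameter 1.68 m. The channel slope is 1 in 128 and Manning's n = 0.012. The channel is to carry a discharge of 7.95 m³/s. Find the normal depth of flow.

Manning's equation rearranged: A R^(2/3) = nQ / (1·√S) = 0.012 × 7.95 / (√0.007812) = 1.079.
At y = 0.84 m: A R^(2/3) = 0.6216 — too small.
At y = 1.55 m: A R^(2/3) = 1.335 — too large.
At y = 1.21 m: A R^(2/3) = 1.08 — ≈ 1.079.

y_n = 1.21 m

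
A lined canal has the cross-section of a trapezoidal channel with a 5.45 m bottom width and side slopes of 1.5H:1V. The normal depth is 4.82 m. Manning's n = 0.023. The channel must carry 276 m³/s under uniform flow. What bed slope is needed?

S = 0.0029

With bottom width b = 5.45 m and side slope z = 1.5: A = (b + zy)y = (5.45 + 1.5×4.82)×4.82 = 61.12 m²; P = b + 2y√(1+z²) = 5.45 + 2×4.82×1.803 = 22.83 m.
Hydraulic radius R = A/P = 61.12/22.83 = 2.677 m.
From Manning's equation, S = [nQ / (1 A R^(2/3))]² = [0.023 × 276 / (1 × 61.12 × 2.677^(2/3))]² = 0.0029.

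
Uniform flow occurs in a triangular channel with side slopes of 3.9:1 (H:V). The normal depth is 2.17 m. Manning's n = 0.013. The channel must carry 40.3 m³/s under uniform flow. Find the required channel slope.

For a triangular section with side slope z = 3.9: A = zy² = 3.9×2.17² = 18.36 m²; P = 2y√(1+z²) = 2×2.17×4.026 = 17.47 m.
Hydraulic radius R = A/P = 18.36/17.47 = 1.051 m.
From Manning's equation, S = [nQ / (1 A R^(2/3))]² = [0.013 × 40.3 / (1 × 18.36 × 1.051^(2/3))]² = 0.000762.

S = 0.000762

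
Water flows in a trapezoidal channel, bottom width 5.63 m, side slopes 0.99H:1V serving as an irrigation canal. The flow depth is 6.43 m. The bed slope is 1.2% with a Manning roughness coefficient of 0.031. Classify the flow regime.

supercritical

With bottom width b = 5.63 m and side slope z = 0.99: A = (b + zy)y = (5.63 + 0.99×6.43)×6.43 = 77.13 m²; P = b + 2y√(1+z²) = 5.63 + 2×6.43×1.407 = 23.73 m.
Hydraulic radius R = A/P = 77.13/23.73 = 3.251 m.
V = (1/n) R^(2/3) √S = (1/0.031) × 3.251^(2/3) × √0.012 = 7.755 m/s. Hydraulic depth D_h = A/T = 77.13/18.36 = 4.201 m.
Froude number Fr = V/√(g·D_h) = 7.755/√(9.81×4.201) = 1.21, which is greater than 1, so the flow is supercritical.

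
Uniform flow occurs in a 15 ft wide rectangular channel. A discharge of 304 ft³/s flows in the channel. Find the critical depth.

y_c = 2.34 ft

For a rectangular channel, critical depth y_c = (q²/g)^(1/3) where q = Q/b = 304/15 = 20.27 ft²/s.
So y_c = (20.27²/32.2)^(1/3) = 2.34 ft.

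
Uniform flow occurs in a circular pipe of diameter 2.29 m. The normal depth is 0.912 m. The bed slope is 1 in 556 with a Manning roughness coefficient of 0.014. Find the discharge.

For a circular section of diameter D = 2.29 m at depth y = 0.912 m, the central angle is θ = 2 arccos(1 − 2y/D) = 2.732 rad. Then A = (D²/8)(θ − sin θ) = 1.529 m² and P = Dθ/2 = 3.128 m.
Hydraulic radius R = A/P = 1.529/3.128 = 0.489 m.
Manning's equation: Q = (1/n) A R^(2/3) S^(1/2) = (1/0.014) × 1.529 × 0.489^(2/3) × 0.001799^(1/2) = 2.88 m³/s.

Q = 2.88 m³/s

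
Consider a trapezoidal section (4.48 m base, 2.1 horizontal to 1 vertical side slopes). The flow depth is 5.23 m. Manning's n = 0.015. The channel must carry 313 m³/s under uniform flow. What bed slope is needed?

S = 0.000851

With bottom width b = 4.48 m and side slope z = 2.1: A = (b + zy)y = (4.48 + 2.1×5.23)×5.23 = 80.87 m²; P = b + 2y√(1+z²) = 4.48 + 2×5.23×2.326 = 28.81 m.
Hydraulic radius R = A/P = 80.87/28.81 = 2.807 m.
From Manning's equation, S = [nQ / (1 A R^(2/3))]² = [0.015 × 313 / (1 × 80.87 × 2.807^(2/3))]² = 0.000851.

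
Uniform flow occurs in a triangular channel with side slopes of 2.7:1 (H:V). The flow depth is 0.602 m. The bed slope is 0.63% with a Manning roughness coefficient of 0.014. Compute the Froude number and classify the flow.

For a triangular section with side slope z = 2.7: A = zy² = 2.7×0.602² = 0.9785 m²; P = 2y√(1+z²) = 2×0.602×2.879 = 3.467 m.
Hydraulic radius R = A/P = 0.9785/3.467 = 0.2823 m.
V = (1/n) R^(2/3) √S = (1/0.014) × 0.2823^(2/3) × √0.0063 = 2.44 m/s. Hydraulic depth D_h = A/T = 0.9785/3.251 = 0.301 m.
Froude number Fr = V/√(g·D_h) = 2.44/√(9.81×0.301) = 1.42, which is greater than 1, so the flow is supercritical.

supercritical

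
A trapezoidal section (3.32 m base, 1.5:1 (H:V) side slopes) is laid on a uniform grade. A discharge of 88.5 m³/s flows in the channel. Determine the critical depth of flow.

At critical depth, Q² T / (g A³) = 1, i.e. A³/T = Q²/g = 88.5²/9.81 = 798.4.
At y = 2.45 m: A³/T = 471.7 — too small.
At y = 3.46 m: A³/T = 1863 — too large.
At y = 2.8 m: A³/T = 796.5 — matches.

y_c = 2.8 m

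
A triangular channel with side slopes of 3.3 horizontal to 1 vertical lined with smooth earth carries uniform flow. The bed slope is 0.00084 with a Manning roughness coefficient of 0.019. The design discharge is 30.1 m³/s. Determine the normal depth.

Manning's equation rearranged: A R^(2/3) = nQ / (1·√S) = 0.019 × 30.1 / (√0.00084) = 19.73.
At y = 2.11 m: A R^(2/3) = 14.79 — short.
At y = 2.68 m: A R^(2/3) = 27.98 — over.
At y = 2.35 m: A R^(2/3) = 19.71 — matches.

y_n = 2.35 m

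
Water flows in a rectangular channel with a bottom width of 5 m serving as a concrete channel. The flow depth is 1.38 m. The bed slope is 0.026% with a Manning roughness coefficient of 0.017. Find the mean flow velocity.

V = 0.877 m/s

Flow area A = b·y = 5 × 1.38 = 6.9 m². Wetted perimeter P = b + 2y = 5 + 2×1.38 = 7.76 m.
Hydraulic radius R = A/P = 6.9/7.76 = 0.8892 m.
From Manning's equation, V = (1/n) R^(2/3) S^(1/2) = (1/0.017) × 0.8892^(2/3) × 0.00026^(1/2) = 0.877 m/s.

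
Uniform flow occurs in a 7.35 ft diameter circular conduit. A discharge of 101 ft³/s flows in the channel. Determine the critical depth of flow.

At critical depth, Q² T / (g A³) = 1, i.e. A³/T = Q²/g = 101²/32.2 = 316.8.
Try y = 1.84 ft: A³/T = 90.14 — too small.
Try y = 2.54 ft: A³/T = 314.8 — matches.

y_c = 2.54 ft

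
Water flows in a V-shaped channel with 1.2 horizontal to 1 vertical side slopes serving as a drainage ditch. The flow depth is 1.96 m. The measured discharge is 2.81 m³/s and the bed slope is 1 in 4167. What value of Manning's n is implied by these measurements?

For a triangular section with side slope z = 1.2: A = zy² = 1.2×1.96² = 4.61 m²; P = 2y√(1+z²) = 2×1.96×1.562 = 6.123 m.
Hydraulic radius R = A/P = 4.61/6.123 = 0.7529 m.
Rearranging Manning's equation: n = (1/Q) A R^(2/3) S^(1/2) = (1/2.81) × 4.61 × 0.7529^(2/3) × √0.00024 = 0.021.

n = 0.021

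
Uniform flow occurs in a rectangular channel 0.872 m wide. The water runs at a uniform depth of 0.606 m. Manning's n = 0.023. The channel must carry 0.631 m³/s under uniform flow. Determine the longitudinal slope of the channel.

S = 0.0047

Flow area A = b·y = 0.872 × 0.606 = 0.5284 m². Wetted perimeter P = b + 2y = 0.872 + 2×0.606 = 2.084 m.
Hydraulic radius R = A/P = 0.5284/2.084 = 0.2536 m.
From Manning's equation, S = [nQ / (1 A R^(2/3))]² = [0.023 × 0.631 / (1 × 0.5284 × 0.2536^(2/3))]² = 0.0047.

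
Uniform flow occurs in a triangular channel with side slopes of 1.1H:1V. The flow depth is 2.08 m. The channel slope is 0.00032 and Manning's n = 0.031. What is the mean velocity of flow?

V = 0.485 m/s

For a triangular section with side slope z = 1.1: A = zy² = 1.1×2.08² = 4.759 m²; P = 2y√(1+z²) = 2×2.08×1.487 = 6.184 m.
Hydraulic radius R = A/P = 4.759/6.184 = 0.7695 m.
From Manning's equation, V = (1/n) R^(2/3) S^(1/2) = (1/0.031) × 0.7695^(2/3) × 0.00032^(1/2) = 0.485 m/s.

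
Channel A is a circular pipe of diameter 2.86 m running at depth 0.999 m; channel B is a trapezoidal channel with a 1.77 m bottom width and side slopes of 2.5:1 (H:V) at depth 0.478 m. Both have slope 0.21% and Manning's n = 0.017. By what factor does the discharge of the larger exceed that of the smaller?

2

Channel A: For a circular section of diameter D = 2.86 m at depth y = 0.999 m, the central angle is θ = 2 arccos(1 − 2y/D) = 2.529 rad. Then A = (D²/8)(θ − sin θ) = 1.998 m² and P = Dθ/2 = 3.617 m. Hydraulic radius R = A/P = 1.998/3.617 = 0.5525 m. Q_A = (1/0.017)·1.998·0.5525^(2/3)·√0.0021 = 3.627 m³/s.
Channel B: With bottom width b = 1.77 m and side slope z = 2.5: A = (b + zy)y = (1.77 + 2.5×0.478)×0.478 = 1.417 m²; P = b + 2y√(1+z²) = 1.77 + 2×0.478×2.693 = 4.344 m. Hydraulic radius R = A/P = 1.417/4.344 = 0.3263 m. Q_B = (1/0.017)·1.417·0.3263^(2/3)·√0.0021 = 1.811 m³/s.
The larger discharge is 3.627 m³/s and the smaller is 1.811 m³/s; the ratio is 2.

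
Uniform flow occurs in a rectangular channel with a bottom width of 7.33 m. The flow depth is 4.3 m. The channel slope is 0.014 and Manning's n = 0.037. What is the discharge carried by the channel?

Q = 159 m³/s

Flow area A = b·y = 7.33 × 4.3 = 31.52 m². Wetted perimeter P = b + 2y = 7.33 + 2×4.3 = 15.93 m.
Hydraulic radius R = A/P = 31.52/15.93 = 1.979 m.
Manning's equation: Q = (1/n) A R^(2/3) S^(1/2) = (1/0.037) × 31.52 × 1.979^(2/3) × 0.014^(1/2) = 159 m³/s.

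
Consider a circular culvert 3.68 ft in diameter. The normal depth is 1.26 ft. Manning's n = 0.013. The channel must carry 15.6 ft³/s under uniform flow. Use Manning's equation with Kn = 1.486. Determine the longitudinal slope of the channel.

For a circular section of diameter D = 3.68 ft at depth y = 1.26 ft, the central angle is θ = 2 arccos(1 − 2y/D) = 2.5 rad. Then A = (D²/8)(θ − sin θ) = 3.22 ft² and P = Dθ/2 = 4.6 ft.
Hydraulic radius R = A/P = 3.22/4.6 = 0.6998 ft.
From Manning's equation, S = [nQ / (1.486 A R^(2/3))]² = [0.013 × 15.6 / (1.486 × 3.22 × 0.6998^(2/3))]² = 0.00289.

S = 0.00289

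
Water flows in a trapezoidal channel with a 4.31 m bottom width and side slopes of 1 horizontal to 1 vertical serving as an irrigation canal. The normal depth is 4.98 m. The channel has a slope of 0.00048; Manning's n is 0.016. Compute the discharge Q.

Q = 117 m³/s

With bottom width b = 4.31 m and side slope z = 1: A = (b + zy)y = (4.31 + 1×4.98)×4.98 = 46.26 m²; P = b + 2y√(1+z²) = 4.31 + 2×4.98×1.414 = 18.4 m.
Hydraulic radius R = A/P = 46.26/18.4 = 2.515 m.
Manning's equation: Q = (1/n) A R^(2/3) S^(1/2) = (1/0.016) × 46.26 × 2.515^(2/3) × 0.00048^(1/2) = 117 m³/s.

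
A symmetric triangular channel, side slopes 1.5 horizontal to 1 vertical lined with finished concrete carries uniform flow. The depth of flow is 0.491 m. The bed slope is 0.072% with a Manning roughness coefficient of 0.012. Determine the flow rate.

For a triangular section with side slope z = 1.5: A = zy² = 1.5×0.491² = 0.3616 m²; P = 2y√(1+z²) = 2×0.491×1.803 = 1.77 m.
Hydraulic radius R = A/P = 0.3616/1.77 = 0.2043 m.
Manning's equation: Q = (1/n) A R^(2/3) S^(1/2) = (1/0.012) × 0.3616 × 0.2043^(2/3) × 0.00072^(1/2) = 0.28 m³/s.

Q = 0.28 m³/s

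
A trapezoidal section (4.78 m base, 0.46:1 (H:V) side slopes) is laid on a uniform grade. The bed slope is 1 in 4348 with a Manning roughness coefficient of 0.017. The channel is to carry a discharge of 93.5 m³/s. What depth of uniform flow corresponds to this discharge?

Manning's equation rearranged: A R^(2/3) = nQ / (1·√S) = 0.017 × 93.5 / (√0.00023) = 104.8.
Trying y = 8.08 m: A R^(2/3) = 144.1 — over.
Trying y = 5.67 m: A R^(2/3) = 75.65 — short.
Trying y = 6.8 m: A R^(2/3) = 104.9 — matches.

y_n = 6.8 m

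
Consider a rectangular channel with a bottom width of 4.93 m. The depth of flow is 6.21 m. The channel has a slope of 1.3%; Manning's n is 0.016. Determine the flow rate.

Flow area A = b·y = 4.93 × 6.21 = 30.62 m². Wetted perimeter P = b + 2y = 4.93 + 2×6.21 = 17.35 m.
Hydraulic radius R = A/P = 30.62/17.35 = 1.765 m.
Manning's equation: Q = (1/n) A R^(2/3) S^(1/2) = (1/0.016) × 30.62 × 1.765^(2/3) × 0.013^(1/2) = 319 m³/s.

Q = 319 m³/s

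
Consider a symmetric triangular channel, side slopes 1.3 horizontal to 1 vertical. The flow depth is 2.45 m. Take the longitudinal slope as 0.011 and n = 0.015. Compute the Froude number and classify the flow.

supercritical

For a triangular section with side slope z = 1.3: A = zy² = 1.3×2.45² = 7.803 m²; P = 2y√(1+z²) = 2×2.45×1.64 = 8.037 m.
Hydraulic radius R = A/P = 7.803/8.037 = 0.971 m.
V = (1/n) R^(2/3) √S = (1/0.015) × 0.971^(2/3) × √0.011 = 6.856 m/s. Hydraulic depth D_h = A/T = 7.803/6.37 = 1.225 m.
Froude number Fr = V/√(g·D_h) = 6.856/√(9.81×1.225) = 1.98, which is greater than 1, so the flow is supercritical.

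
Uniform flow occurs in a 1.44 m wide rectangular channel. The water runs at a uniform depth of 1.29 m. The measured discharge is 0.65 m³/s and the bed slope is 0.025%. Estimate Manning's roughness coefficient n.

Flow area A = b·y = 1.44 × 1.29 = 1.858 m². Wetted perimeter P = b + 2y = 1.44 + 2×1.29 = 4.02 m.
Hydraulic radius R = A/P = 1.858/4.02 = 0.4621 m.
Rearranging Manning's equation: n = (1/Q) A R^(2/3) S^(1/2) = (1/0.65) × 1.858 × 0.4621^(2/3) × √0.00025 = 0.027.

n = 0.027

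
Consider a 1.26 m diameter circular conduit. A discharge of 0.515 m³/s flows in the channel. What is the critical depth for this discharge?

At critical depth, Q² T / (g A³) = 1, i.e. A³/T = Q²/g = 0.515²/9.81 = 0.02704.
At y = 0.26 m: A³/T = 0.006274 — low.
At y = 0.48 m: A³/T = 0.06784 — high.
At y = 0.378 m: A³/T = 0.02697 — matches.

y_c = 0.378 m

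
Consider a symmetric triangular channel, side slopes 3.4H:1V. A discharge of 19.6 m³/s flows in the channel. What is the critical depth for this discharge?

y_c = 1.47 m

At critical depth, Q² T / (g A³) = 1, i.e. A³/T = Q²/g = 19.6²/9.81 = 39.16.
Try y = 1.26 m: A³/T = 18.36 — short.
Try y = 1.59 m: A³/T = 58.74 — over.
Try y = 1.47 m: A³/T = 39.67 — close enough.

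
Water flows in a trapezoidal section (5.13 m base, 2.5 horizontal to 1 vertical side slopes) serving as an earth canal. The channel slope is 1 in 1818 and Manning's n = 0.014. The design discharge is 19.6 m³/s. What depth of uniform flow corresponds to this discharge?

y_n = 1.4 m

Manning's equation rearranged: A R^(2/3) = nQ / (1·√S) = 0.014 × 19.6 / (√0.0005501) = 11.7.
At y = 1.12 m: A R^(2/3) = 7.627 — too small.
At y = 1.71 m: A R^(2/3) = 17.36 — too large.
At y = 1.4 m: A R^(2/3) = 11.71 — matches.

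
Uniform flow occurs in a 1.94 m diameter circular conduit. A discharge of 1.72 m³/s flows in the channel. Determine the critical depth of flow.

y_c = 0.622 m

At critical depth, Q² T / (g A³) = 1, i.e. A³/T = Q²/g = 1.72²/9.81 = 0.3016.
At y = 0.556 m: A³/T = 0.1954 — short.
At y = 0.785 m: A³/T = 0.7402 — over.
At y = 0.622 m: A³/T = 0.3018 — matches.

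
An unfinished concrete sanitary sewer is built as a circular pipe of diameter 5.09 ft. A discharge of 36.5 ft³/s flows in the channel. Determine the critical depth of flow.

y_c = 1.67 ft

At critical depth, Q² T / (g A³) = 1, i.e. A³/T = Q²/g = 36.5²/32.2 = 41.37.
Trying y = 1.23 ft: A³/T = 12.51 — low.
Trying y = 1.67 ft: A³/T = 41.03 — ≈ 41.37.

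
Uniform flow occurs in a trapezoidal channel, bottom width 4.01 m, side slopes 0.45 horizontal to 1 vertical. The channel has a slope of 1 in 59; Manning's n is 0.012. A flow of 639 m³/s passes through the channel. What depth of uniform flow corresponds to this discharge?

Manning's equation rearranged: A R^(2/3) = nQ / (1·√S) = 0.012 × 639 / (√0.01695) = 58.9.
Try y = 4.71 m: A R^(2/3) = 46.03 — short.
Try y = 5.93 m: A R^(2/3) = 69.55 — over.
Try y = 5.41 m: A R^(2/3) = 58.91 — ≈ 58.9.

y_n = 5.41 m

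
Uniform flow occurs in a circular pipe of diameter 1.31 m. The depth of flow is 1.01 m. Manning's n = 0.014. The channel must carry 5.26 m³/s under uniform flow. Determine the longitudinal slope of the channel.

For a circular section of diameter D = 1.31 m at depth y = 1.01 m, the central angle is θ = 2 arccos(1 − 2y/D) = 4.287 rad. Then A = (D²/8)(θ − sin θ) = 1.115 m² and P = Dθ/2 = 2.808 m.
Hydraulic radius R = A/P = 1.115/2.808 = 0.3971 m.
From Manning's equation, S = [nQ / (1 A R^(2/3))]² = [0.014 × 5.26 / (1 × 1.115 × 0.3971^(2/3))]² = 0.0149.

S = 0.0149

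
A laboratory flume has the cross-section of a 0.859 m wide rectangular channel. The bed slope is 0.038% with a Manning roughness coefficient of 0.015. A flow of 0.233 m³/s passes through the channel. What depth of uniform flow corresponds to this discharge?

Manning's equation rearranged: A R^(2/3) = nQ / (1·√S) = 0.015 × 0.233 / (√0.00038) = 0.1793.
Trying y = 0.664 m: A R^(2/3) = 0.2328 — high.
Trying y = 0.541 m: A R^(2/3) = 0.1792 — ≈ 0.1793.

y_n = 0.541 m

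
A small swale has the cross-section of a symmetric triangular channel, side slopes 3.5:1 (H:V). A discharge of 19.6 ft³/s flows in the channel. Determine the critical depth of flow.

y_c = 1.14 ft

At critical depth, Q² T / (g A³) = 1, i.e. A³/T = Q²/g = 19.6²/32.2 = 11.93.
Try y = 1.28 ft: A³/T = 21.05 — too large.
Try y = 1.14 ft: A³/T = 11.79 — ≈ 11.93.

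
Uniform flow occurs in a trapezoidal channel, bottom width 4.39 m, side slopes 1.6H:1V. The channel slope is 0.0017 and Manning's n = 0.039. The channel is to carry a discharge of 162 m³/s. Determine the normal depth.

Manning's equation rearranged: A R^(2/3) = nQ / (1·√S) = 0.039 × 162 / (√0.0017) = 153.2.
Try y = 6.14 m: A R^(2/3) = 188.2 — over.
Try y = 4.59 m: A R^(2/3) = 98.7 — short.
Try y = 5.6 m: A R^(2/3) = 153.1 — ≈ 153.2.

y_n = 5.6 m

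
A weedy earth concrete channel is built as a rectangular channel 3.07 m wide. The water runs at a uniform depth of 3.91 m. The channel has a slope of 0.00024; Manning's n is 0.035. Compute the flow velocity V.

V = 0.472 m/s

Flow area A = b·y = 3.07 × 3.91 = 12 m². Wetted perimeter P = b + 2y = 3.07 + 2×3.91 = 10.89 m.
Hydraulic radius R = A/P = 12/10.89 = 1.102 m.
From Manning's equation, V = (1/n) R^(2/3) S^(1/2) = (1/0.035) × 1.102^(2/3) × 0.00024^(1/2) = 0.472 m/s.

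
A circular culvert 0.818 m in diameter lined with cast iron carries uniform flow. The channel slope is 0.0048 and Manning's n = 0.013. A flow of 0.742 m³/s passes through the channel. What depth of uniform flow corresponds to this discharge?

y_n = 0.535 m

Manning's equation rearranged: A R^(2/3) = nQ / (1·√S) = 0.013 × 0.742 / (√0.0048) = 0.1392.
Try y = 0.397 m: A R^(2/3) = 0.08668 — too small.
Try y = 0.535 m: A R^(2/3) = 0.1392 — ≈ 0.1392.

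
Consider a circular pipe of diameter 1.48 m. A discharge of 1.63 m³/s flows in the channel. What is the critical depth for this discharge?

At critical depth, Q² T / (g A³) = 1, i.e. A³/T = Q²/g = 1.63²/9.81 = 0.2708.
Try y = 0.828 m: A³/T = 0.6605 — over.
Try y = 0.656 m: A³/T = 0.2713 — matches.

y_c = 0.656 m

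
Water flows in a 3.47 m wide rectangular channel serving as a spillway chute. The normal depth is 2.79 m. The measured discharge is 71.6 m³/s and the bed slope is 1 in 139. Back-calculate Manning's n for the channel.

n = 0.012

Flow area A = b·y = 3.47 × 2.79 = 9.681 m². Wetted perimeter P = b + 2y = 3.47 + 2×2.79 = 9.05 m.
Hydraulic radius R = A/P = 9.681/9.05 = 1.07 m.
Rearranging Manning's equation: n = (1/Q) A R^(2/3) S^(1/2) = (1/71.6) × 9.681 × 1.07^(2/3) × √0.007194 = 0.012.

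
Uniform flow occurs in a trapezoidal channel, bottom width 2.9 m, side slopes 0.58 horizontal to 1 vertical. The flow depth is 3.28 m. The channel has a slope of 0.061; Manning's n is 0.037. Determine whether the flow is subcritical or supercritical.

supercritical

With bottom width b = 2.9 m and side slope z = 0.58: A = (b + zy)y = (2.9 + 0.58×3.28)×3.28 = 15.75 m²; P = b + 2y√(1+z²) = 2.9 + 2×3.28×1.156 = 10.48 m.
Hydraulic radius R = A/P = 15.75/10.48 = 1.503 m.
V = (1/n) R^(2/3) √S = (1/0.037) × 1.503^(2/3) × √0.061 = 8.757 m/s. Hydraulic depth D_h = A/T = 15.75/6.705 = 2.349 m.
Froude number Fr = V/√(g·D_h) = 8.757/√(9.81×2.349) = 1.82, which is greater than 1, so the flow is supercritical.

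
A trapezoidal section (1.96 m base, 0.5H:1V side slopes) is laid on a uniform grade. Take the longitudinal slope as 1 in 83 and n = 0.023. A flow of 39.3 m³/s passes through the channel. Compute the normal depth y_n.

y_n = 2.48 m

Manning's equation rearranged: A R^(2/3) = nQ / (1·√S) = 0.023 × 39.3 / (√0.01205) = 8.235.
Try y = 1.99 m: A R^(2/3) = 5.552 — low.
Try y = 3.16 m: A R^(2/3) = 12.91 — high.
Try y = 2.48 m: A R^(2/3) = 8.237 — matches.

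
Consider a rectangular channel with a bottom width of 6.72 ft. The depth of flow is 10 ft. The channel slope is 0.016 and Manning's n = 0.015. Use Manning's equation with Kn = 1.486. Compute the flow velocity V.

Flow area A = b·y = 6.72 × 10 = 67.2 ft². Wetted perimeter P = b + 2y = 6.72 + 2×10 = 26.72 ft.
Hydraulic radius R = A/P = 67.2/26.72 = 2.515 ft.
From Manning's equation, V = (1.486/n) R^(2/3) S^(1/2) = (1.486/0.015) × 2.515^(2/3) × 0.016^(1/2) = 23.2 ft/s.

V = 23.2 ft/s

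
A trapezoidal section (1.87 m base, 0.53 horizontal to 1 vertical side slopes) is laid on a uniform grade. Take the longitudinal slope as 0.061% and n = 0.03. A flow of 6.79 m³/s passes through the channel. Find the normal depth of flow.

y_n = 2.49 m

Manning's equation rearranged: A R^(2/3) = nQ / (1·√S) = 0.03 × 6.79 / (√0.00061) = 8.248.
Trying y = 2.12 m: A R^(2/3) = 6.14 — low.
Trying y = 2.8 m: A R^(2/3) = 10.27 — high.
Trying y = 2.49 m: A R^(2/3) = 8.247 — matches.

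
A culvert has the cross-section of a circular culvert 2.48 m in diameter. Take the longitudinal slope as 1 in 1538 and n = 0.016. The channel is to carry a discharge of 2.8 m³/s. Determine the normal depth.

Manning's equation rearranged: A R^(2/3) = nQ / (1·√S) = 0.016 × 2.8 / (√0.0006502) = 1.757.
At y = 0.883 m: A R^(2/3) = 0.9538 — too small.
At y = 1.42 m: A R^(2/3) = 2.194 — too large.
At y = 1.24 m: A R^(2/3) = 1.756 — matches.

y_n = 1.24 m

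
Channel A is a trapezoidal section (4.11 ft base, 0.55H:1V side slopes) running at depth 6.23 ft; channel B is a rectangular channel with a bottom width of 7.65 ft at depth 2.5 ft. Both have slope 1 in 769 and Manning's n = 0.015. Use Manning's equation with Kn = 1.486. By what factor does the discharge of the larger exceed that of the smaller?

Channel A: With bottom width b = 4.11 ft and side slope z = 0.55: A = (b + zy)y = (4.11 + 0.55×6.23)×6.23 = 46.95 ft²; P = b + 2y√(1+z²) = 4.11 + 2×6.23×1.141 = 18.33 ft. Hydraulic radius R = A/P = 46.95/18.33 = 2.561 ft. Q_A = (1.486/0.015)·46.95·2.561^(2/3)·√0.0013 = 314 ft³/s.
Channel B: Flow area A = b·y = 7.65 × 2.5 = 19.12 ft². Wetted perimeter P = b + 2y = 7.65 + 2×2.5 = 12.65 ft. Hydraulic radius R = A/P = 19.12/12.65 = 1.512 ft. Q_B = (1.486/0.015)·19.12·1.512^(2/3)·√0.0013 = 90 ft³/s.
The larger discharge is 314 ft³/s and the smaller is 90 ft³/s; the ratio is 3.49.

3.49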